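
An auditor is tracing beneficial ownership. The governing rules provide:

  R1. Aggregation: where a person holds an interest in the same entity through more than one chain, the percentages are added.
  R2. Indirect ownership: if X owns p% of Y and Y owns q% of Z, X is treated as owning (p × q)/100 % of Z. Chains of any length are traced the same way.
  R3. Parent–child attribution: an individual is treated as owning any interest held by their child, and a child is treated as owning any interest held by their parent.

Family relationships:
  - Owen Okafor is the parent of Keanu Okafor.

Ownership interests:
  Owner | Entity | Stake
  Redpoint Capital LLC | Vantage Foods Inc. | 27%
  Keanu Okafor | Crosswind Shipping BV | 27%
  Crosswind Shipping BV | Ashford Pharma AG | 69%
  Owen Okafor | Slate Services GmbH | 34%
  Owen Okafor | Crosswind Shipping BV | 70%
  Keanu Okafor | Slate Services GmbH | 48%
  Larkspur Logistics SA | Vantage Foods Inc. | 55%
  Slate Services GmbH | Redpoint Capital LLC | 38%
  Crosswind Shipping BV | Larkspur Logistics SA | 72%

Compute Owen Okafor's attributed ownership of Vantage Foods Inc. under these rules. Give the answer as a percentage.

46.8252%

By parent–child attribution (R3), Owen Okafor is treated as also owning Keanu Okafor's interest in Slate Services GmbH, giving 34% + 48% = 82%.
By parent–child attribution (R3), Owen Okafor is treated as also owning Keanu Okafor's interest in Crosswind Shipping BV, giving 70% + 27% = 97%.
Chain via Slate Services GmbH → Redpoint Capital LLC (R2): 82% × 38% × 27% = 8.4132% of Vantage Foods Inc.
Chain via Crosswind Shipping BV → Larkspur Logistics SA (R2): 97% × 72% × 55% = 38.412% of Vantage Foods Inc.
Aggregating (R1): 8.4132% + 38.412% = 46.8252%.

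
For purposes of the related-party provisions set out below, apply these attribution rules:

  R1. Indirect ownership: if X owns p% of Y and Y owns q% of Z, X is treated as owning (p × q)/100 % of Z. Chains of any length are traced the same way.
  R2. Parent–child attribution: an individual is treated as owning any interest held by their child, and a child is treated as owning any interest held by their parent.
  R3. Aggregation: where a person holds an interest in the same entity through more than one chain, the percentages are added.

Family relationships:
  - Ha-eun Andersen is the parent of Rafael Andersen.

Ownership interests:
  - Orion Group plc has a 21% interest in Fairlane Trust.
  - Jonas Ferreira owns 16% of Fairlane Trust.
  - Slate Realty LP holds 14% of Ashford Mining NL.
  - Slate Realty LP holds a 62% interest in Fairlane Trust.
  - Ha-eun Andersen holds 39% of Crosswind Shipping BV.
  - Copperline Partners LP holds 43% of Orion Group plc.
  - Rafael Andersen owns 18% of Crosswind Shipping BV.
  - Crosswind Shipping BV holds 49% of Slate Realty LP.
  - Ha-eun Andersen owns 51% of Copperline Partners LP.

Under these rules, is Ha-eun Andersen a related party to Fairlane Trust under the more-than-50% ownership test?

By parent–child attribution (R2), Ha-eun Andersen is treated as also owning Rafael Andersen's interest in Crosswind Shipping BV, giving 39% + 18% = 57%.
Chain via Copperline Partners LP → Orion Group plc (R1): 51% × 43% × 21% = 4.6053% of Fairlane Trust.
Chain via Crosswind Shipping BV → Slate Realty LP (R1): 57% × 49% × 62% = 17.3166% of Fairlane Trust.
Aggregating (R3): 4.6053% + 17.3166% = 21.9219%.
21.9219% does not exceed the 50% threshold, so Ha-eun is not a related party to Fairlane Trust.

No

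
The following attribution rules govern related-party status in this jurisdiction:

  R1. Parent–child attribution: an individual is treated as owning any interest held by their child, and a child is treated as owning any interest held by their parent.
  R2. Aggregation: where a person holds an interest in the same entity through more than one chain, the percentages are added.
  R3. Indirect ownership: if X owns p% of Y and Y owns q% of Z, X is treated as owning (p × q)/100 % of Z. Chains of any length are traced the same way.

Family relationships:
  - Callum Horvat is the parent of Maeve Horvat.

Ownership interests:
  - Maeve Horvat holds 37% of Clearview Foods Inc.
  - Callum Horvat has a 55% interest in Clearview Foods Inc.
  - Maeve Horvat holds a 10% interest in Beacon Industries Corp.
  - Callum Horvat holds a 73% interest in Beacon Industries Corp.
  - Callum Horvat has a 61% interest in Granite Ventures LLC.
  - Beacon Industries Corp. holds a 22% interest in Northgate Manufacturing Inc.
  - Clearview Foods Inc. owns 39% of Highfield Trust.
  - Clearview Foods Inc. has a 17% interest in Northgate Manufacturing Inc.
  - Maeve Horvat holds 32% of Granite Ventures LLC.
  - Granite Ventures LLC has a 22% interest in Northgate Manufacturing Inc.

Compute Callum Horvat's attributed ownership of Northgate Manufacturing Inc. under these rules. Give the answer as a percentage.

54.36%

By parent–child attribution (R1), Callum Horvat is treated as also owning Maeve Horvat's interest in Beacon Industries Corp, giving 73% + 10% = 83%.
By parent–child attribution (R1), Callum Horvat is treated as also owning Maeve Horvat's interest in Clearview Foods Inc, giving 55% + 37% = 92%.
By parent–child attribution (R1), Callum Horvat is treated as also owning Maeve Horvat's interest in Granite Ventures LLC, giving 61% + 32% = 93%.
Chain via Beacon Industries Corp. (R3): 83% × 22% = 18.26% of Northgate Manufacturing Inc.
Chain via Clearview Foods Inc. (R3): 92% × 17% = 15.64% of Northgate Manufacturing Inc.
Chain via Granite Ventures LLC (R3): 93% × 22% = 20.46% of Northgate Manufacturing Inc.
Aggregating (R2): 18.26% + 15.64% + 20.46% = 54.36%.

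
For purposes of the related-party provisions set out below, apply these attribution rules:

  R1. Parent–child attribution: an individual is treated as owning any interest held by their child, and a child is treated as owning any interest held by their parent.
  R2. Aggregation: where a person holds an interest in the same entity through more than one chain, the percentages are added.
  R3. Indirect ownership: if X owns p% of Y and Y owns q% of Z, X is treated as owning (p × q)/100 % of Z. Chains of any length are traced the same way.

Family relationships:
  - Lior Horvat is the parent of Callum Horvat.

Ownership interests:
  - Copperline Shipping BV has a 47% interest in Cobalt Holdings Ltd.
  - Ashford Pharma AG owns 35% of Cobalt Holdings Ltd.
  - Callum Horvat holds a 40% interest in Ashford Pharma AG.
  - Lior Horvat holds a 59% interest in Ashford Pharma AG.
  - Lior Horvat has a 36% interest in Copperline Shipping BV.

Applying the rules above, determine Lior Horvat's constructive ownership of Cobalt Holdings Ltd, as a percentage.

51.57%

By parent–child attribution (R1), Lior Horvat is treated as also owning Callum Horvat's interest in Ashford Pharma AG, giving 59% + 40% = 99%.
Chain via Copperline Shipping BV (R3): 36% × 47% = 16.92% of Cobalt Holdings Ltd.
Chain via Ashford Pharma AG (R3): 99% × 35% = 34.65% of Cobalt Holdings Ltd.
Aggregating (R2): 16.92% + 34.65% = 51.57%.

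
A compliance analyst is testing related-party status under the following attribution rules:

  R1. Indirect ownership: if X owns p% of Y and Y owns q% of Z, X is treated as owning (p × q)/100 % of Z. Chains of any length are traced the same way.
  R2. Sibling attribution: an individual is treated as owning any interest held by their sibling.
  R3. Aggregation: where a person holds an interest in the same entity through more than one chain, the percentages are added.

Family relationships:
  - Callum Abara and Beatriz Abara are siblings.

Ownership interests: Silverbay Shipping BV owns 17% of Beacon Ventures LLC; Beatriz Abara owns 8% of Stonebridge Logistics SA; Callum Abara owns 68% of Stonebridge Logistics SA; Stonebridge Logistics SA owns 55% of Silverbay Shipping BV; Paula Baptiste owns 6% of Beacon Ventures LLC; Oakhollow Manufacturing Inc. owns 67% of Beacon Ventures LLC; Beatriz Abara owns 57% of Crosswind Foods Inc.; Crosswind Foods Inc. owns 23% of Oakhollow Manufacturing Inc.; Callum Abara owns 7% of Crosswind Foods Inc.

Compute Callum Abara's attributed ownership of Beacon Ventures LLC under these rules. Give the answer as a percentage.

By sibling attribution (R2), Callum Abara is treated as also owning Beatriz Abara's interest in Crosswind Foods Inc, giving 7% + 57% = 64%.
By sibling attribution (R2), Callum Abara is treated as also owning Beatriz Abara's interest in Stonebridge Logistics SA, giving 68% + 8% = 76%.
Chain via Crosswind Foods Inc. → Oakhollow Manufacturing Inc. (R1): 64% × 23% × 67% = 9.8624% of Beacon Ventures LLC.
Chain via Stonebridge Logistics SA → Silverbay Shipping BV (R1): 76% × 55% × 17% = 7.106% of Beacon Ventures LLC.
Aggregating (R3): 9.8624% + 7.106% = 16.9684%.

16.9684%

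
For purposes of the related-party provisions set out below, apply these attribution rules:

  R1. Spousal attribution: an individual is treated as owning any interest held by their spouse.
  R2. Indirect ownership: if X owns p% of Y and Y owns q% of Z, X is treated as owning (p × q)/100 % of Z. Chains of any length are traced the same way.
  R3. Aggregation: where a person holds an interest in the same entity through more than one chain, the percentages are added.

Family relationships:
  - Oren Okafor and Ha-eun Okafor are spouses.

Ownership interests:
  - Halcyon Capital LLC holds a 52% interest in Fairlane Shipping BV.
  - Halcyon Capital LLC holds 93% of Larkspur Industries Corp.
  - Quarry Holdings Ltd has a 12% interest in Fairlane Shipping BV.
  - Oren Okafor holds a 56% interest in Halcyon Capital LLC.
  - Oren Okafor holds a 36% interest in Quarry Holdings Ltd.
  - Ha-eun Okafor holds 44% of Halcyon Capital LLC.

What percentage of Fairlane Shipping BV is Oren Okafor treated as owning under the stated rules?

56.32%

By spousal attribution (R1), Oren Okafor is treated as also owning Ha-eun Okafor's interest in Halcyon Capital LLC, giving 56% + 44% = 100%.
Chain via Quarry Holdings Ltd (R2): 36% × 12% = 4.32% of Fairlane Shipping BV.
Chain via Halcyon Capital LLC (R2): 100% × 52% = 52% of Fairlane Shipping BV.
Aggregating (R3): 4.32% + 52% = 56.32%.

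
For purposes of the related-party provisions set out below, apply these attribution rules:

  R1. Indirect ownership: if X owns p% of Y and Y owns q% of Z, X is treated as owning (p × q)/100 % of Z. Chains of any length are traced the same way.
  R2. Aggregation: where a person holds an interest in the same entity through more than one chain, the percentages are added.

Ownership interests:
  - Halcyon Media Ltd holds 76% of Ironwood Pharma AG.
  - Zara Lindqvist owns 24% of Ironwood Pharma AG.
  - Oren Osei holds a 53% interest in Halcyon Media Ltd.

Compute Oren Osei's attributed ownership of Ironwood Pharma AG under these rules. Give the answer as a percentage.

Chain via Halcyon Media Ltd (R1): 53% × 76% = 40.28% of Ironwood Pharma AG.

40.28%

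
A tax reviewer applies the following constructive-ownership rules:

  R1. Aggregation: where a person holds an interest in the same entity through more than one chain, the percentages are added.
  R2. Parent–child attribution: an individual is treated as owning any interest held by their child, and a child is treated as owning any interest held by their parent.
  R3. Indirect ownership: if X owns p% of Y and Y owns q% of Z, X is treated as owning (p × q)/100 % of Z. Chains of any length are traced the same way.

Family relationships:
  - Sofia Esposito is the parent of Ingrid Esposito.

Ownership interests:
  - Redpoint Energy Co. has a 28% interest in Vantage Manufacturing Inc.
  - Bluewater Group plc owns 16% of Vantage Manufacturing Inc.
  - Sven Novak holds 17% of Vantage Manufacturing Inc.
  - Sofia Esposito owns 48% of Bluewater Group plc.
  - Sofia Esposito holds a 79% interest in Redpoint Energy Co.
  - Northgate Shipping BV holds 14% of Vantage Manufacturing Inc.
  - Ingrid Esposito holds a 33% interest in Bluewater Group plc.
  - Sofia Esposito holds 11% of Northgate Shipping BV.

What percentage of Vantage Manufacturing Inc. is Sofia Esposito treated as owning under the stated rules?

36.62%

By parent–child attribution (R2), Sofia Esposito is treated as also owning Ingrid Esposito's interest in Bluewater Group plc, giving 48% + 33% = 81%.
Chain via Redpoint Energy Co. (R3): 79% × 28% = 22.12% of Vantage Manufacturing Inc.
Chain via Northgate Shipping BV (R3): 11% × 14% = 1.54% of Vantage Manufacturing Inc.
Chain via Bluewater Group plc (R3): 81% × 16% = 12.96% of Vantage Manufacturing Inc.
Aggregating (R1): 22.12% + 1.54% + 12.96% = 36.62%.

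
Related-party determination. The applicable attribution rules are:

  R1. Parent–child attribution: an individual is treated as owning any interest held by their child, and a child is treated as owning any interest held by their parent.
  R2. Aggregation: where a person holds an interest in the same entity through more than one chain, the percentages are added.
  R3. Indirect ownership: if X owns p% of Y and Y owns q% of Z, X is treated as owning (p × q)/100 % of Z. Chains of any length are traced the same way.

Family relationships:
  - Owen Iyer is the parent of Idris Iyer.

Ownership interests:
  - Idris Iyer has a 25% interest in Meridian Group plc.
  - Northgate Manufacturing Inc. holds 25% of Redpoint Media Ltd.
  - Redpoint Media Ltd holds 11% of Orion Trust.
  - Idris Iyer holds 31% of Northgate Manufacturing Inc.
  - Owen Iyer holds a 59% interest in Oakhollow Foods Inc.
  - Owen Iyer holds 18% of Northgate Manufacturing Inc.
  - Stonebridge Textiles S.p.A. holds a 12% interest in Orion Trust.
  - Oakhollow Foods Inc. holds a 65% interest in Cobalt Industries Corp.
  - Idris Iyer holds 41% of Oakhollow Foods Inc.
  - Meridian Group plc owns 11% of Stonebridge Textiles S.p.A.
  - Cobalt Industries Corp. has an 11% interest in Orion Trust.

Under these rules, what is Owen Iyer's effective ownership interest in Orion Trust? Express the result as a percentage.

8.8275%

By parent–child attribution (R1), Owen Iyer is treated as also owning Idris Iyer's interest in Northgate Manufacturing Inc, giving 18% + 31% = 49%.
By parent–child attribution (R1), Owen Iyer is treated as also owning Idris Iyer's interest in Oakhollow Foods Inc, giving 59% + 41% = 100%.
By parent–child attribution (R1), Owen Iyer is treated as owning Idris Iyer's 25% interest in Meridian Group plc.
Chain via Northgate Manufacturing Inc. → Redpoint Media Ltd (R3): 49% × 25% × 11% = 1.3475% of Orion Trust.
Chain via Oakhollow Foods Inc. → Cobalt Industries Corp. (R3): 100% × 65% × 11% = 7.15% of Orion Trust.
Chain via Meridian Group plc → Stonebridge Textiles S.p.A. (R3): 25% × 11% × 12% = 0.33% of Orion Trust.
Aggregating (R2): 1.3475% + 7.15% + 0.33% = 8.8275%.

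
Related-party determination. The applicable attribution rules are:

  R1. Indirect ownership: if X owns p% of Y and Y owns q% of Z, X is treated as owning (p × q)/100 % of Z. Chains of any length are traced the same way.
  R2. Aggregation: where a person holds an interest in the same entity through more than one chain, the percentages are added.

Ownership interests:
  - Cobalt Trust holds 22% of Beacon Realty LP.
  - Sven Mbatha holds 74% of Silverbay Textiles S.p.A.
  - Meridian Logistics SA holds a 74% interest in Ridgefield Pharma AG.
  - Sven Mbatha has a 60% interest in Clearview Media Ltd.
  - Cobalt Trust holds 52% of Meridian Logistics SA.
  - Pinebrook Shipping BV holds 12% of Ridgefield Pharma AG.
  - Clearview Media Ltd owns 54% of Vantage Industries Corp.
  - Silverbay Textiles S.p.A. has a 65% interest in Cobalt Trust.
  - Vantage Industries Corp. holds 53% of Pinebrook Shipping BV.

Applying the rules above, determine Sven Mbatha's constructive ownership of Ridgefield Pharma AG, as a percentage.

Chain via Silverbay Textiles S.p.A. → Cobalt Trust → Meridian Logistics SA (R1): 74% × 65% × 52% × 74% = 18.50888% of Ridgefield Pharma AG.
Chain via Clearview Media Ltd → Vantage Industries Corp. → Pinebrook Shipping BV (R1): 60% × 54% × 53% × 12% = 2.06064% of Ridgefield Pharma AG.
Aggregating (R2): 18.50888% + 2.06064% = 20.56952%.

20.56952%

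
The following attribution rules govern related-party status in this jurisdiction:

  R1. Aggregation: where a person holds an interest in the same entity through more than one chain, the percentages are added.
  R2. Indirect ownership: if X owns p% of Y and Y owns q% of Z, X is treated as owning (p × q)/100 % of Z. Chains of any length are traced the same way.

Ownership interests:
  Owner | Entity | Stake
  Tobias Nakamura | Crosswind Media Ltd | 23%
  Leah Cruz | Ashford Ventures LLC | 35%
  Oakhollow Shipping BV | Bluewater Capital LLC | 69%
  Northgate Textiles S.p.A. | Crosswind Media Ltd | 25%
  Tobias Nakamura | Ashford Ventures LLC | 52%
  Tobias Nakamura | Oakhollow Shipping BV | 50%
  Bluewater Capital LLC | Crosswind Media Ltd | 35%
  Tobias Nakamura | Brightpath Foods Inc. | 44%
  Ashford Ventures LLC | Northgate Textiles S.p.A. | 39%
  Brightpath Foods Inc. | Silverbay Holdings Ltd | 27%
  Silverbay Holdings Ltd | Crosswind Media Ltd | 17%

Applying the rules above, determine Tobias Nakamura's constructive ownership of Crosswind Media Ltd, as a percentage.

Chain via Ashford Ventures LLC → Northgate Textiles S.p.A. (R2): 52% × 39% × 25% = 5.07% of Crosswind Media Ltd.
Chain via Oakhollow Shipping BV → Bluewater Capital LLC (R2): 50% × 69% × 35% = 12.075% of Crosswind Media Ltd.
Chain via Brightpath Foods Inc. → Silverbay Holdings Ltd (R2): 44% × 27% × 17% = 2.0196% of Crosswind Media Ltd.
Direct interest in Crosswind Media Ltd: 23%.
Aggregating (R1): 5.07% + 12.075% + 2.0196% + 23% = 42.1646%.

42.1646%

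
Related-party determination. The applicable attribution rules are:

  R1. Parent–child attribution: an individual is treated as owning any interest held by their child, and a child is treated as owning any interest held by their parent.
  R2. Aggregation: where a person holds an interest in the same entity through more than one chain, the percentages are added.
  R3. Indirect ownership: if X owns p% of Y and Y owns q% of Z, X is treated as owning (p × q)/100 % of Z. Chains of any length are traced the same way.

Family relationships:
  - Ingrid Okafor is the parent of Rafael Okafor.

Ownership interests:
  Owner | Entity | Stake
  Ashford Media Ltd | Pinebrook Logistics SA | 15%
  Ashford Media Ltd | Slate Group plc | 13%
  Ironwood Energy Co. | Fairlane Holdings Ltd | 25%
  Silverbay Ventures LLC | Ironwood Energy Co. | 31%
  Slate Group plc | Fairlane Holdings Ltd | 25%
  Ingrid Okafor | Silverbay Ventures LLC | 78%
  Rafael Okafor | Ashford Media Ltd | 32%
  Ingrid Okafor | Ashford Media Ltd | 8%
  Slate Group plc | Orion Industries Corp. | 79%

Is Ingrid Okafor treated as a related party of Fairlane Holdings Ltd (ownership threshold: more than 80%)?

No

By parent–child attribution (R1), Ingrid Okafor is treated as also owning Rafael Okafor's interest in Ashford Media Ltd, giving 8% + 32% = 40%.
Chain via Silverbay Ventures LLC → Ironwood Energy Co. (R3): 78% × 31% × 25% = 6.045% of Fairlane Holdings Ltd.
Chain via Ashford Media Ltd → Slate Group plc (R3): 40% × 13% × 25% = 1.3% of Fairlane Holdings Ltd.
Aggregating (R2): 6.045% + 1.3% = 7.345%.
7.345% does not exceed the 80% threshold, so Ingrid is not a related party to Fairlane Holdings Ltd.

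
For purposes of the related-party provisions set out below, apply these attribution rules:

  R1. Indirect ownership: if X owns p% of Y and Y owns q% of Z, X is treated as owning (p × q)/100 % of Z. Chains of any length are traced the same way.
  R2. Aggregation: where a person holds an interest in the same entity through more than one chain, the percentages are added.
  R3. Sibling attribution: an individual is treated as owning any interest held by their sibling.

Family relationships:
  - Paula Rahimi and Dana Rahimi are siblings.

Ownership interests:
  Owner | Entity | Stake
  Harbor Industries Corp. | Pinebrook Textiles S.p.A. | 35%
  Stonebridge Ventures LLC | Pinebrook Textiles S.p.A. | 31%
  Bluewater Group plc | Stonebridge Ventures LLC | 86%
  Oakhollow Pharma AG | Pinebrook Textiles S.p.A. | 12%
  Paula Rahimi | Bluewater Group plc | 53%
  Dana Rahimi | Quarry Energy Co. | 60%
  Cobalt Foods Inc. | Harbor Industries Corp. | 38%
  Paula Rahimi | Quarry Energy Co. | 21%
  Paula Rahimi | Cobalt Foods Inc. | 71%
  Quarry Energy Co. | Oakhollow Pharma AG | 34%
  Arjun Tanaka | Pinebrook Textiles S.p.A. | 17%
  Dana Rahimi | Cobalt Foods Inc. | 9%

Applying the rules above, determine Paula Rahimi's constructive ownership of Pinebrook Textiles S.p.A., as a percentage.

28.0746%

By sibling attribution (R3), Paula Rahimi is treated as also owning Dana Rahimi's interest in Cobalt Foods Inc, giving 71% + 9% = 80%.
By sibling attribution (R3), Paula Rahimi is treated as also owning Dana Rahimi's interest in Quarry Energy Co, giving 21% + 60% = 81%.
Chain via Bluewater Group plc → Stonebridge Ventures LLC (R1): 53% × 86% × 31% = 14.1298% of Pinebrook Textiles S.p.A.
Chain via Cobalt Foods Inc. → Harbor Industries Corp. (R1): 80% × 38% × 35% = 10.64% of Pinebrook Textiles S.p.A.
Chain via Quarry Energy Co. → Oakhollow Pharma AG (R1): 81% × 34% × 12% = 3.3048% of Pinebrook Textiles S.p.A.
Aggregating (R2): 14.1298% + 10.64% + 3.3048% = 28.0746%.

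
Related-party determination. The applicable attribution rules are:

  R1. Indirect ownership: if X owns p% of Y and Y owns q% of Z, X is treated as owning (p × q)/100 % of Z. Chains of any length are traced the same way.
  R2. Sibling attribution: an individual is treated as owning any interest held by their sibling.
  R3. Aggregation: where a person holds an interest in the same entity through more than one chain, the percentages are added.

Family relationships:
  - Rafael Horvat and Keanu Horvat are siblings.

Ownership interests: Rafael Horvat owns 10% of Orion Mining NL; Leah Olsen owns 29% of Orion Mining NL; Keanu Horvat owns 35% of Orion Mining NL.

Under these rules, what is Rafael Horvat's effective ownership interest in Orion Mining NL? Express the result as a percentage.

45%

By sibling attribution (R2), Rafael Horvat is treated as also owning Keanu Horvat's interest in Orion Mining NL, giving 10% + 35% = 45%.
Direct interest in Orion Mining NL: 45%.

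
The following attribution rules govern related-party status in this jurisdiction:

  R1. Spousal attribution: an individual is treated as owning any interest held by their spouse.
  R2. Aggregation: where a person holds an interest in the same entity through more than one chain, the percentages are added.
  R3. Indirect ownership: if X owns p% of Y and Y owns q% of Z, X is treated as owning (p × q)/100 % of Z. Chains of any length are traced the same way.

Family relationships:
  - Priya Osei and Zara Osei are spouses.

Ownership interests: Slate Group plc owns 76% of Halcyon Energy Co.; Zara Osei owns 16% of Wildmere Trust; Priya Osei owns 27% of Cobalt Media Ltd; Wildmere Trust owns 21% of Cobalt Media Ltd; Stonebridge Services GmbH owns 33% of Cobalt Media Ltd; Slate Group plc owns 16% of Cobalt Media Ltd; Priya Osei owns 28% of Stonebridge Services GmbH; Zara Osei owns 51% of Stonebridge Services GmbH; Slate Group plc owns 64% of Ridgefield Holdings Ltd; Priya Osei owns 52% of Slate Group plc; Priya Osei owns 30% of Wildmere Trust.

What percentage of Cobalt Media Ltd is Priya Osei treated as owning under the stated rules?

By spousal attribution (R1), Priya Osei is treated as also owning Zara Osei's interest in Stonebridge Services GmbH, giving 28% + 51% = 79%.
By spousal attribution (R1), Priya Osei is treated as also owning Zara Osei's interest in Wildmere Trust, giving 30% + 16% = 46%.
Chain via Stonebridge Services GmbH (R3): 79% × 33% = 26.07% of Cobalt Media Ltd.
Chain via Wildmere Trust (R3): 46% × 21% = 9.66% of Cobalt Media Ltd.
Chain via Slate Group plc (R3): 52% × 16% = 8.32% of Cobalt Media Ltd.
Direct interest in Cobalt Media Ltd: 27%.
Aggregating (R2): 26.07% + 9.66% + 8.32% + 27% = 71.05%.

71.05%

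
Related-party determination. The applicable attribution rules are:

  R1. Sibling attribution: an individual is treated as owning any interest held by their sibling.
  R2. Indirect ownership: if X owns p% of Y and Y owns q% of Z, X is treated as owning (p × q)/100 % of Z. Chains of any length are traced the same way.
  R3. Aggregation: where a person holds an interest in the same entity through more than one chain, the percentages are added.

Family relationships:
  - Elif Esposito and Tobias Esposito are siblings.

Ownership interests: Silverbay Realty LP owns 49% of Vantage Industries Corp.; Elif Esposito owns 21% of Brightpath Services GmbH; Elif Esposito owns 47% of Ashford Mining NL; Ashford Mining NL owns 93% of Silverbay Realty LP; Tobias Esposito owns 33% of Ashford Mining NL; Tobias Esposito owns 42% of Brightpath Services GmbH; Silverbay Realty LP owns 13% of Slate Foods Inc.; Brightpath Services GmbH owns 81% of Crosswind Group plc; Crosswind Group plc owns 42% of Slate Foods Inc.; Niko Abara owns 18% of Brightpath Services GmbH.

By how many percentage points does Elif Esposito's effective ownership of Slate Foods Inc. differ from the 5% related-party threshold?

By sibling attribution (R1), Elif Esposito is treated as also owning Tobias Esposito's interest in Brightpath Services GmbH, giving 21% + 42% = 63%.
By sibling attribution (R1), Elif Esposito is treated as also owning Tobias Esposito's interest in Ashford Mining NL, giving 47% + 33% = 80%.
Chain via Brightpath Services GmbH → Crosswind Group plc (R2): 63% × 81% × 42% = 21.4326% of Slate Foods Inc.
Chain via Ashford Mining NL → Silverbay Realty LP (R2): 80% × 93% × 13% = 9.672% of Slate Foods Inc.
Aggregating (R3): 21.4326% + 9.672% = 31.1046%.
31.1046% exceeds the 5% threshold by 26.1046 percentage points.

26.1046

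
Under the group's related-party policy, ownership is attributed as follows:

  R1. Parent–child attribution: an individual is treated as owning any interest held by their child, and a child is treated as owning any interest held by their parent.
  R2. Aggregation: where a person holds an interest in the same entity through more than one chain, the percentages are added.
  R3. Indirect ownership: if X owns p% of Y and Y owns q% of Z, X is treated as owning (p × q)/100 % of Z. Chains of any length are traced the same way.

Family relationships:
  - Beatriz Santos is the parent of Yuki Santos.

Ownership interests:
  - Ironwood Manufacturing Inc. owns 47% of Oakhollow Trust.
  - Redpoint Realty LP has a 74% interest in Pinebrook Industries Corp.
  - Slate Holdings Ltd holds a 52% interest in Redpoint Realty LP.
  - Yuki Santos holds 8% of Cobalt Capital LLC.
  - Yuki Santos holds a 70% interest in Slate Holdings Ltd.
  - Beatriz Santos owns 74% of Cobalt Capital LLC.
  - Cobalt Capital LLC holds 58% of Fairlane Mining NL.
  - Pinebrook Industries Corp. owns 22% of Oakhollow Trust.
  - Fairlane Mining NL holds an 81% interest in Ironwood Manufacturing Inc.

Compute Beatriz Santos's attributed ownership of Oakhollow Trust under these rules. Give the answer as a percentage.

24.032012%

By parent–child attribution (R1), Beatriz Santos is treated as also owning Yuki Santos's interest in Cobalt Capital LLC, giving 74% + 8% = 82%.
By parent–child attribution (R1), Beatriz Santos is treated as owning Yuki Santos's 70% interest in Slate Holdings Ltd.
Chain via Cobalt Capital LLC → Fairlane Mining NL → Ironwood Manufacturing Inc. (R3): 82% × 58% × 81% × 47% = 18.106092% of Oakhollow Trust.
Chain via Slate Holdings Ltd → Redpoint Realty LP → Pinebrook Industries Corp. (R3): 70% × 52% × 74% × 22% = 5.92592% of Oakhollow Trust.
Aggregating (R2): 18.106092% + 5.92592% = 24.032012%.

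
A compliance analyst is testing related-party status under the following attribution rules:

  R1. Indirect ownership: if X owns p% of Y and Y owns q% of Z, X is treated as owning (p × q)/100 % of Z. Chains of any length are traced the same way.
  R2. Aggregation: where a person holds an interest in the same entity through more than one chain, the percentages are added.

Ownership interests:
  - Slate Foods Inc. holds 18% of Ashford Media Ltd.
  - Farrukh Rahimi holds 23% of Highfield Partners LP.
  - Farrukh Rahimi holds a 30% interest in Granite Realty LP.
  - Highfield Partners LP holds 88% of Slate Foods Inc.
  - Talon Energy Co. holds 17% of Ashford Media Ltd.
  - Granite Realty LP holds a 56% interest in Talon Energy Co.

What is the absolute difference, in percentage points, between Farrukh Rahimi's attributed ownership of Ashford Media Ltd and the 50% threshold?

43.5008

Chain via Highfield Partners LP → Slate Foods Inc. (R1): 23% × 88% × 18% = 3.6432% of Ashford Media Ltd.
Chain via Granite Realty LP → Talon Energy Co. (R1): 30% × 56% × 17% = 2.856% of Ashford Media Ltd.
Aggregating (R2): 3.6432% + 2.856% = 6.4992%.
6.4992% falls short of the 50% threshold by 43.5008 percentage points.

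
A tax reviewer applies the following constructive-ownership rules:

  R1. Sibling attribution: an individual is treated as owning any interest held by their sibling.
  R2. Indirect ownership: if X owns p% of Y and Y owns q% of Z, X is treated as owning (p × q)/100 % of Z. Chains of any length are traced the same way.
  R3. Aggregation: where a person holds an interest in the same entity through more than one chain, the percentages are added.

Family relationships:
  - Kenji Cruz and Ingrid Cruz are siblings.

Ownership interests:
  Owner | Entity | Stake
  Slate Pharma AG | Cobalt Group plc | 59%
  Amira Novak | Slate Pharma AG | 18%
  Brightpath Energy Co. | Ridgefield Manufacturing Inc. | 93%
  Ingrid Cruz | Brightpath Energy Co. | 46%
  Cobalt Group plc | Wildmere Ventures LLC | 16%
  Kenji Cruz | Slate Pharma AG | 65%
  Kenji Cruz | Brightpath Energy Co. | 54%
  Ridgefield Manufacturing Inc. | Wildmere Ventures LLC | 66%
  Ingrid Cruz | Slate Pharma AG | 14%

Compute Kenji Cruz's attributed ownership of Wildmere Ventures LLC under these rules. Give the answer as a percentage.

68.8376%

By sibling attribution (R1), Kenji Cruz is treated as also owning Ingrid Cruz's interest in Brightpath Energy Co, giving 54% + 46% = 100%.
By sibling attribution (R1), Kenji Cruz is treated as also owning Ingrid Cruz's interest in Slate Pharma AG, giving 65% + 14% = 79%.
Chain via Brightpath Energy Co. → Ridgefield Manufacturing Inc. (R2): 100% × 93% × 66% = 61.38% of Wildmere Ventures LLC.
Chain via Slate Pharma AG → Cobalt Group plc (R2): 79% × 59% × 16% = 7.4576% of Wildmere Ventures LLC.
Aggregating (R3): 61.38% + 7.4576% = 68.8376%.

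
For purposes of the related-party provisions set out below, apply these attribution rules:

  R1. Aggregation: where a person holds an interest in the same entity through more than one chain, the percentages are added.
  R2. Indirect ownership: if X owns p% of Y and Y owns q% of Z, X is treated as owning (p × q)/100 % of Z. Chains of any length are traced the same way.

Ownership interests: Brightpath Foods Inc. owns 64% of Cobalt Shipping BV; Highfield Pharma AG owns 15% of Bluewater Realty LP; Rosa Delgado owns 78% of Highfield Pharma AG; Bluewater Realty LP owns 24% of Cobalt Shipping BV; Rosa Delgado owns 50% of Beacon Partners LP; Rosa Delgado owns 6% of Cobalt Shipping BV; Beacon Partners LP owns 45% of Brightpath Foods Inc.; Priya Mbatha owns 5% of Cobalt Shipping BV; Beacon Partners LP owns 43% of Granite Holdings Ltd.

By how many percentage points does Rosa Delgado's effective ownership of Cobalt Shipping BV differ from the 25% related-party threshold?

Chain via Highfield Pharma AG → Bluewater Realty LP (R2): 78% × 15% × 24% = 2.808% of Cobalt Shipping BV.
Chain via Beacon Partners LP → Brightpath Foods Inc. (R2): 50% × 45% × 64% = 14.4% of Cobalt Shipping BV.
Direct interest in Cobalt Shipping BV: 6%.
Aggregating (R1): 2.808% + 14.4% + 6% = 23.208%.
23.208% falls short of the 25% threshold by 1.792 percentage points.

1.792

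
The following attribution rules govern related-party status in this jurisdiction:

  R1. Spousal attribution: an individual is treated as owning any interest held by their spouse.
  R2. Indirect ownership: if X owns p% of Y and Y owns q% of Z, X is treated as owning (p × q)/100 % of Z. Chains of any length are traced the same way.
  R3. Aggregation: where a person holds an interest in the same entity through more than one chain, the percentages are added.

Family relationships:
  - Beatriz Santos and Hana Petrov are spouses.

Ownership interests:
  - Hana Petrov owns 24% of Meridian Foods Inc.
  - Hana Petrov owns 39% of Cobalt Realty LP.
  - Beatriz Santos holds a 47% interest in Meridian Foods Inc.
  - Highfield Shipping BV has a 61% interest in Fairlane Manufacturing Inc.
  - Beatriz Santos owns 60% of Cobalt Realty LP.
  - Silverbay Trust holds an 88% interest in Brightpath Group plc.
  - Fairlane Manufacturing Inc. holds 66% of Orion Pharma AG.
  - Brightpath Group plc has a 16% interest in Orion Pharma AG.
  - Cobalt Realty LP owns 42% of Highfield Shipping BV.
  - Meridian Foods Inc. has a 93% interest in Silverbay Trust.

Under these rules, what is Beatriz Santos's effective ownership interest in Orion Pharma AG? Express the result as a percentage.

By spousal attribution (R1), Beatriz Santos is treated as also owning Hana Petrov's interest in Meridian Foods Inc, giving 47% + 24% = 71%.
By spousal attribution (R1), Beatriz Santos is treated as also owning Hana Petrov's interest in Cobalt Realty LP, giving 60% + 39% = 99%.
Chain via Meridian Foods Inc. → Silverbay Trust → Brightpath Group plc (R2): 71% × 93% × 88% × 16% = 9.297024% of Orion Pharma AG.
Chain via Cobalt Realty LP → Highfield Shipping BV → Fairlane Manufacturing Inc. (R2): 99% × 42% × 61% × 66% = 16.740108% of Orion Pharma AG.
Aggregating (R3): 9.297024% + 16.740108% = 26.037132%.

26.037132%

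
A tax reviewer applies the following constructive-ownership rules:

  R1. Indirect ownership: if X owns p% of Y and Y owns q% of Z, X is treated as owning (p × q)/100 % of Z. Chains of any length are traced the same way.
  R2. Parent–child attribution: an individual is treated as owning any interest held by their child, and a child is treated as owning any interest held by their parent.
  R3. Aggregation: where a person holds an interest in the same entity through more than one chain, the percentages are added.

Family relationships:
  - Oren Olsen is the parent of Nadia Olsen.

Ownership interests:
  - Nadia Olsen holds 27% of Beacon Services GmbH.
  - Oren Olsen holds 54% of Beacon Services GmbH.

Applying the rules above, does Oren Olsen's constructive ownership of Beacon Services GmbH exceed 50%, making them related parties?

Yes

By parent–child attribution (R2), Oren Olsen is treated as also owning Nadia Olsen's interest in Beacon Services GmbH, giving 54% + 27% = 81%.
Direct interest in Beacon Services GmbH: 81%.
81% exceeds the 50% threshold, so Oren is a related party to Beacon Services GmbH.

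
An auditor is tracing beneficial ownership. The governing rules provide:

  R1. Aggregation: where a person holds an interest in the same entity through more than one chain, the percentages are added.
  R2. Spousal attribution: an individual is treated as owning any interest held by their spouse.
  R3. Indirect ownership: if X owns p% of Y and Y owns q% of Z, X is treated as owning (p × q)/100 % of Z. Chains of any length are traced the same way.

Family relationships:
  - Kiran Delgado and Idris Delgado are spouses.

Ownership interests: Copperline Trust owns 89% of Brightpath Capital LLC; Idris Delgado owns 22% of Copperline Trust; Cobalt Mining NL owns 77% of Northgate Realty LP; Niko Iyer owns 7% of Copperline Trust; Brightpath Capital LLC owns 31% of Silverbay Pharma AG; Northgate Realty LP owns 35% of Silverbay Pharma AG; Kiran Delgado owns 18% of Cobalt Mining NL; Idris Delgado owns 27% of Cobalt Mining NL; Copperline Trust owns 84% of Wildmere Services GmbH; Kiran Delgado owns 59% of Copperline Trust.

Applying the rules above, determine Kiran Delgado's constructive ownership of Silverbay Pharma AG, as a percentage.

34.4754%

By spousal attribution (R2), Kiran Delgado is treated as also owning Idris Delgado's interest in Copperline Trust, giving 59% + 22% = 81%.
By spousal attribution (R2), Kiran Delgado is treated as also owning Idris Delgado's interest in Cobalt Mining NL, giving 18% + 27% = 45%.
Chain via Copperline Trust → Brightpath Capital LLC (R3): 81% × 89% × 31% = 22.3479% of Silverbay Pharma AG.
Chain via Cobalt Mining NL → Northgate Realty LP (R3): 45% × 77% × 35% = 12.1275% of Silverbay Pharma AG.
Aggregating (R1): 22.3479% + 12.1275% = 34.4754%.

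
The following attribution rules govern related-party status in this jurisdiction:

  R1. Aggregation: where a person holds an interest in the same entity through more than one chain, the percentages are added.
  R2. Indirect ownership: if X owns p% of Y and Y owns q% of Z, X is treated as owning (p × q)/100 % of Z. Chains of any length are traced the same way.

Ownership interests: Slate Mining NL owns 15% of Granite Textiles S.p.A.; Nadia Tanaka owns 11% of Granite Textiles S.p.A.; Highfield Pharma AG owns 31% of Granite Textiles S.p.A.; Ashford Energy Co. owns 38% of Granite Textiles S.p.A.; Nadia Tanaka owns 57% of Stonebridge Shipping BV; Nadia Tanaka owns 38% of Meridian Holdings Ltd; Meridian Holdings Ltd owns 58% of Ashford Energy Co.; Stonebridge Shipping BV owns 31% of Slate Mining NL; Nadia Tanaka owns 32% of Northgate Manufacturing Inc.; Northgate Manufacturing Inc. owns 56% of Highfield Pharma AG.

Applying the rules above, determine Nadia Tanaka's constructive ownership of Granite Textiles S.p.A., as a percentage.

Chain via Meridian Holdings Ltd → Ashford Energy Co. (R2): 38% × 58% × 38% = 8.3752% of Granite Textiles S.p.A.
Chain via Northgate Manufacturing Inc. → Highfield Pharma AG (R2): 32% × 56% × 31% = 5.5552% of Granite Textiles S.p.A.
Chain via Stonebridge Shipping BV → Slate Mining NL (R2): 57% × 31% × 15% = 2.6505% of Granite Textiles S.p.A.
Direct interest in Granite Textiles S.p.A: 11%.
Aggregating (R1): 8.3752% + 5.5552% + 2.6505% + 11% = 27.5809%.

27.5809%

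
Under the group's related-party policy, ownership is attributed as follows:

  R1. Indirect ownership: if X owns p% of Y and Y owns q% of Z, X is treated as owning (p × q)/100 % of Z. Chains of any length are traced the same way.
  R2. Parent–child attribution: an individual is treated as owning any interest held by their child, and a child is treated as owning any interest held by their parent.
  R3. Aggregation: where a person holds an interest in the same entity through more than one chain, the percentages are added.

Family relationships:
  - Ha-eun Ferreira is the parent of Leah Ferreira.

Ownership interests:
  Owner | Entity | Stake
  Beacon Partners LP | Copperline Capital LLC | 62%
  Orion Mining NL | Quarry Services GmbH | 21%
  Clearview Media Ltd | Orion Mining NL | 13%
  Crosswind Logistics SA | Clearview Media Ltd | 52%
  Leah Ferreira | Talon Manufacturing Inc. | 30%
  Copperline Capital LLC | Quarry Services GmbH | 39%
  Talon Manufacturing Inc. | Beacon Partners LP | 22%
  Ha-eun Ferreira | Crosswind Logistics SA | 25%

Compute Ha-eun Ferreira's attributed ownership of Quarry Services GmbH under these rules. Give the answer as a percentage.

By parent–child attribution (R2), Ha-eun Ferreira is treated as owning Leah Ferreira's 30% interest in Talon Manufacturing Inc.
Chain via Crosswind Logistics SA → Clearview Media Ltd → Orion Mining NL (R1): 25% × 52% × 13% × 21% = 0.3549% of Quarry Services GmbH.
Chain via Talon Manufacturing Inc. → Beacon Partners LP → Copperline Capital LLC (R1): 30% × 22% × 62% × 39% = 1.59588% of Quarry Services GmbH.
Aggregating (R3): 0.3549% + 1.59588% = 1.95078%.

1.95078%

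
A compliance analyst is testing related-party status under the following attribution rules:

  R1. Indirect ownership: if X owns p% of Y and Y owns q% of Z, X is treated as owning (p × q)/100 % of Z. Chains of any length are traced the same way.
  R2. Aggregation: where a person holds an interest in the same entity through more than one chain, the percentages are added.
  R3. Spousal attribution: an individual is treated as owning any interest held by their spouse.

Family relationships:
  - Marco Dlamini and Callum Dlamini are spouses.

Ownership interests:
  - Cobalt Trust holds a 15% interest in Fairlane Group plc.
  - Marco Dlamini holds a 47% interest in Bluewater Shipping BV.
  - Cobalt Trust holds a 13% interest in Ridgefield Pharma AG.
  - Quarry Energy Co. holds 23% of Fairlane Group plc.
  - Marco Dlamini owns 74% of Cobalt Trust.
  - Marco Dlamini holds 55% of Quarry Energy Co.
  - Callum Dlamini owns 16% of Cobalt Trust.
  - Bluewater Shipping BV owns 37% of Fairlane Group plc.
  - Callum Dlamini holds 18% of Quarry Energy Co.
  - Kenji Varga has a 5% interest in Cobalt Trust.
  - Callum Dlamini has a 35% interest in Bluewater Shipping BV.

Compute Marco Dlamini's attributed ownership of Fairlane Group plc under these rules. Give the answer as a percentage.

By spousal attribution (R3), Marco Dlamini is treated as also owning Callum Dlamini's interest in Cobalt Trust, giving 74% + 16% = 90%.
By spousal attribution (R3), Marco Dlamini is treated as also owning Callum Dlamini's interest in Quarry Energy Co, giving 55% + 18% = 73%.
By spousal attribution (R3), Marco Dlamini is treated as also owning Callum Dlamini's interest in Bluewater Shipping BV, giving 47% + 35% = 82%.
Chain via Cobalt Trust (R1): 90% × 15% = 13.5% of Fairlane Group plc.
Chain via Quarry Energy Co. (R1): 73% × 23% = 16.79% of Fairlane Group plc.
Chain via Bluewater Shipping BV (R1): 82% × 37% = 30.34% of Fairlane Group plc.
Aggregating (R2): 13.5% + 16.79% + 30.34% = 60.63%.

60.63%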